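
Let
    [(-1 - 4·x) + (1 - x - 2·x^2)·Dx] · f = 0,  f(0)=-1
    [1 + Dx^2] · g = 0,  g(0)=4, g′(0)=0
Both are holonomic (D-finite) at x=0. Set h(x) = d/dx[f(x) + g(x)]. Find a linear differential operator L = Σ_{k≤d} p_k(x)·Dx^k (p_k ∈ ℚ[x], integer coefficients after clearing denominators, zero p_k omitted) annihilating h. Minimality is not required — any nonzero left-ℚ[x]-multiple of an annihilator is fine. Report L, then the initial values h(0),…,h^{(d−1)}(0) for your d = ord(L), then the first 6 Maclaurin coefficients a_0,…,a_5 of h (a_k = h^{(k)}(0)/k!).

f: a_k = -1, -1, -3, -5, -11, -21, …
g: a_k = 4, 0, -2, 0, 1/6, 0, …
f+g: L₀ = lclm(L_f,L_g), ord ≤ 1+2.
h=h₀': d/dx-closure on L₀ ⇒ L.
L = (270 + 1200·x + 2862·x^2 + 1860·x^3 + 1920·x^4 + 144·x^5 + 96·x^6) + (-31 - 115·x + 75·x^2 + 241·x^3 + 430·x^4 + 372·x^5 + 56·x^6 + 32·x^7)·Dx + (270 + 1200·x + 2862·x^2 + 1860·x^3 + 1920·x^4 + 144·x^5 + 96·x^6)·Dx^2 + (-31 - 115·x + 75·x^2 + 241·x^3 + 430·x^4 + 372·x^5 + 56·x^6 + 32·x^7)·Dx^3  (order 3).
h: a_k = -1, -10, -15, -130/3, -105, -7741/30, …
ICs: h(0) = -1, h′(0) = -10, h′′(0) = -30.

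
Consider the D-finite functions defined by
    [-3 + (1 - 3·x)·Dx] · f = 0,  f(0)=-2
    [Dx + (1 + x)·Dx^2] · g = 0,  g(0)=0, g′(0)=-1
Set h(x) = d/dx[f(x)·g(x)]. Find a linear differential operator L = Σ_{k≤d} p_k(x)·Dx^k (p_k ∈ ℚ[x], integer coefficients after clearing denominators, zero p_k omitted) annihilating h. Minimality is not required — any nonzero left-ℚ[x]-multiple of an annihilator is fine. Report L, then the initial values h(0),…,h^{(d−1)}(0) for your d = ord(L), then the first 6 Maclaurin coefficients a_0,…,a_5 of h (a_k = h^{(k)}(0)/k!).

L = 12 + (7 + 15·x)·Dx + (-1 + 2·x + 3·x^2)·Dx^2  (order 2).
h: a_k = 2, 10, 47, 186, 1399/2, 12581/5, …
ICs: h(0) = 2, h′(0) = 10.

f: a_k = -2, -6, -18, -54, -162, -486, …
g: a_k = 0, -1, 1/2, -1/3, 1/4, -1/5, …
f·g: L₀ = L_f ⊗_s L_g, ord ≤ 1·2.
Derive L from L₀ (diff closure).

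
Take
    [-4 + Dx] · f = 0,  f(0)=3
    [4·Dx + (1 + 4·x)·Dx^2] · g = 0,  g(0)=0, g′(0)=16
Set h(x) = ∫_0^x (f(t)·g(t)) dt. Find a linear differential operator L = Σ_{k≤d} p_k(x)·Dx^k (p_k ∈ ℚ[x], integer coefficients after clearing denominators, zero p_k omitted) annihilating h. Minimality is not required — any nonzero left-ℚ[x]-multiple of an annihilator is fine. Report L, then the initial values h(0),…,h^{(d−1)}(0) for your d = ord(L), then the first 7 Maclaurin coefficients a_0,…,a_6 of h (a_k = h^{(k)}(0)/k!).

L = 64·x·Dx + (-4 - 32·x)·Dx^2 + (1 + 4·x)·Dx^3  (order 3).
h: a_k = 0, 0, 24, 32, 64, 0, 768/5, …
ICs: h(0) = 0, h′(0) = 0, h′′(0) = 48.

f: a_k = 3, 12, 24, 32, 32, 128/5, 256/15, …
g: a_k = 0, 16, -32, 256/3, -256, 4096/5, -8192/3, …
Sym-product of L_f,L_g gives L₀ (≤ ord 2).
∫: right-multiply L₀ by Dx.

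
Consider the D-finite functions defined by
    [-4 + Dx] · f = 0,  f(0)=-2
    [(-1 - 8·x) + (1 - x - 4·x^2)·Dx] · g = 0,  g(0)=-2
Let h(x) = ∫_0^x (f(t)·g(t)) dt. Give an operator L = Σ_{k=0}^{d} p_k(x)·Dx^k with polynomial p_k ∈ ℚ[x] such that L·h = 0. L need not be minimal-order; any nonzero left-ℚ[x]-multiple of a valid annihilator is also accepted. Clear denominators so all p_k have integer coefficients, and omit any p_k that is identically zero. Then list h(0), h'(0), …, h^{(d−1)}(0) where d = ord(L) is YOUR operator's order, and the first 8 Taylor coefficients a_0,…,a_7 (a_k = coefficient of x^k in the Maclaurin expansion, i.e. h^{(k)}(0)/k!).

L = (5 + 4·x - 16·x^2)·Dx + (-1 + x + 4·x^2)·Dx^2  (order 2).
h: a_k = 0, 4, 10, 68/3, 143/3, 1516/15, 9766/45, 30116/63, …
ICs: h(0) = 0, h′(0) = 4.

f: a_k = -2, -8, -16, -64/3, -64/3, -256/15, -512/45, -2048/315, …
g: a_k = -2, -2, -10, -18, -58, -130, -362, -882, …
Product ⇒ symmetric product L₀, ord ≤ 1.
Integrate: L := L₀·Dx.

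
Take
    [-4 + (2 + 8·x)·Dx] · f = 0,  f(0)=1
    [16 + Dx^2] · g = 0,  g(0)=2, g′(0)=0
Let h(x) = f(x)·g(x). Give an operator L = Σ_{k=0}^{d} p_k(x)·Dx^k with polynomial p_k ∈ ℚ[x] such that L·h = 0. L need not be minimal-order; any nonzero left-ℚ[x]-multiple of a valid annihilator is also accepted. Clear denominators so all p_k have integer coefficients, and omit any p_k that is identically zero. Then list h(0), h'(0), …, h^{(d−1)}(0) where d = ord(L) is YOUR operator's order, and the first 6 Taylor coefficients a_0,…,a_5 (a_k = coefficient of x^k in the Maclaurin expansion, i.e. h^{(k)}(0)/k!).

L = (28 + 128·x + 256·x^2) + (-4 - 16·x)·Dx + (1 + 8·x + 16·x^2)·Dx^2  (order 2).
h: a_k = 2, 4, -20, -24, 100/3, 104/3, …
ICs: h(0) = 2, h′(0) = 4.

f: a_k = 1, 2, -2, 4, -10, 28, …
g: a_k = 2, 0, -16, 0, 64/3, 0, …
Sym-product of L_f,L_g gives L₀ (≤ ord 2).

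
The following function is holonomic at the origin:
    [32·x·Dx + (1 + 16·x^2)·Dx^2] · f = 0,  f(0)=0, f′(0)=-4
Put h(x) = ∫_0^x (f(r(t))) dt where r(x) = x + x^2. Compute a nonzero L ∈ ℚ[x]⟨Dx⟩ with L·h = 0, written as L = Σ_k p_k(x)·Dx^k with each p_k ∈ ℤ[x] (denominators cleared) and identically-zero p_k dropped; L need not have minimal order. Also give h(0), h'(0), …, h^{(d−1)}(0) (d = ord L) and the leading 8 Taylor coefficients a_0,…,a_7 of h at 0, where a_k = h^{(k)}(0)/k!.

f: a_k = 0, -4, 0, 64/3, 0, -1024/5, 0, 16384/7, …
L₀ from L_f via x↦r, Dx↦r'^{-1}Dx.
Integrate: L := L₀·Dx.
L = (-2 + 32·x + 128·x^2 + 192·x^3 + 96·x^4)·Dx^2 + (1 + 2·x + 16·x^2 + 64·x^3 + 80·x^4 + 32·x^5)·Dx^3  (order 3).
h: a_k = 0, 0, -2, -4/3, 16/3, 64/5, -352/15, -3008/21, …
ICs: h(0) = 0, h′(0) = 0, h′′(0) = -4.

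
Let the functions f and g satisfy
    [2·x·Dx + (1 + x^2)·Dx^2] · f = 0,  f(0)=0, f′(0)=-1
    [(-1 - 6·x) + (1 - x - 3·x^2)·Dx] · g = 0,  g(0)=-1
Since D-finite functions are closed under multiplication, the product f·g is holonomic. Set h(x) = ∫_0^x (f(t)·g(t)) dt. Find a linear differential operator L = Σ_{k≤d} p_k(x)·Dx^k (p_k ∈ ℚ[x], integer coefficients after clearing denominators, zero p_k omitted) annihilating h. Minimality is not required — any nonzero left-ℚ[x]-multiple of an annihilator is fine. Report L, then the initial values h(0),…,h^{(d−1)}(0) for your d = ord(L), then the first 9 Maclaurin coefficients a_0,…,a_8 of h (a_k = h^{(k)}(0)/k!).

f: a_k = 0, -1, 0, 1/3, 0, -1/5, 0, 1/7, 0, …
g: a_k = -1, -1, -4, -7, -19, -40, -97, -217, -508, …
L₀ := L_f ⊗_s L_g (sym. prod.), ord ≤ 2.
∫: right-multiply L₀ by Dx.
L = (6 + 2·x + 18·x^2)·Dx + (2 + 10·x + 4·x^2 + 18·x^3)·Dx^2 + (-1 + x + 2·x^2 + x^3 + 3·x^4)·Dx^3  (order 3).
h: a_k = 0, 0, 1/2, 1/3, 11/12, 4/3, 134/45, 568/105, 9589/840, …
ICs: h(0) = 0, h′(0) = 0, h′′(0) = 1.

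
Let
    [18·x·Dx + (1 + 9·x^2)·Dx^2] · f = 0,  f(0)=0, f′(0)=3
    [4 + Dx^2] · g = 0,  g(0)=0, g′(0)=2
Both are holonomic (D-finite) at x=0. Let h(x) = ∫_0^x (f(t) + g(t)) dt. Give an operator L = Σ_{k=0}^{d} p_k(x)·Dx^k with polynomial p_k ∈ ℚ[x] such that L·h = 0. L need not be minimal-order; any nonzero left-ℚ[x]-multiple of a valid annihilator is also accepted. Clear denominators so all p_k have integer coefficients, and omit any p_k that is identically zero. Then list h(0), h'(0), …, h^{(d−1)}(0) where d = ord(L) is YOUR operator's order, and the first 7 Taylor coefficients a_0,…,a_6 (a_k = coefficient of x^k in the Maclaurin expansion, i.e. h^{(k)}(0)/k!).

L = (-3744·x + 37584·x^3 + 11664·x^5)·Dx^2 + (-28 + 864·x^2 + 10692·x^4 + 5832·x^6)·Dx^3 + (-936·x + 9396·x^3 + 2916·x^5)·Dx^4 + (-7 + 216·x^2 + 2673·x^4 + 1458·x^6)·Dx^5  (order 5).
h: a_k = 0, 0, 5/2, 0, -31/12, 0, 733/90, …
ICs: h(0) = 0, h′(0) = 0, h′′(0) = 5, h′′′(0) = 0, h′′′′(0) = -62.

f: a_k = 0, 3, 0, -9, 0, 243/5, 0, …
g: a_k = 0, 2, 0, -4/3, 0, 4/15, 0, …
h₀=f+g: left-lcm gives L₀, ord ≤ 4.
∫: right-multiply L₀ by Dx.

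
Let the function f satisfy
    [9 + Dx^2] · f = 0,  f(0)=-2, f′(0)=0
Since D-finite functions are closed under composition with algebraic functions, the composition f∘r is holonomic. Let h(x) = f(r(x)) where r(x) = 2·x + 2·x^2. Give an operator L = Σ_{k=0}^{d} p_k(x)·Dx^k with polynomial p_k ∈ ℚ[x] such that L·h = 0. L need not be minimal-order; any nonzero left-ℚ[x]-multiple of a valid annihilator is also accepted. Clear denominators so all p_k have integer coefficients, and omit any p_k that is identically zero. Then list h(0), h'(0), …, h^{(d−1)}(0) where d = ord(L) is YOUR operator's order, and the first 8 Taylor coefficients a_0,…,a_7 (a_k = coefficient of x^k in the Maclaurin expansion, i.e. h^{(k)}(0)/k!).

L = (36 + 216·x + 432·x^2 + 288·x^3) - 2·Dx + (1 + 2·x)·Dx^2  (order 2).
h: a_k = -2, 0, 36, 72, -72, -432, -2592/5, 1728/5, …
ICs: h(0) = -2, h′(0) = 0.

f: a_k = -2, 0, 9, 0, -27/4, 0, 81/40, 0, …
L₀ from L_f via x↦r, Dx↦r'^{-1}Dx.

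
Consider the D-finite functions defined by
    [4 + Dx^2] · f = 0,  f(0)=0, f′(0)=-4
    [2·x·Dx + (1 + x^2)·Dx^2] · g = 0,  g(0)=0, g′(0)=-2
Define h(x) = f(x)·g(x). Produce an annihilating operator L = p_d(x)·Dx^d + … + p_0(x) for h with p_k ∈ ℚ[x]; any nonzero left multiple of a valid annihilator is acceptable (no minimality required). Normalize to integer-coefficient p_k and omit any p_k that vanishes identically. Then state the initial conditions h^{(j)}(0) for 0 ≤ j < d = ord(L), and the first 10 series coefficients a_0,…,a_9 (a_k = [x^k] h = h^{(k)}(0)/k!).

f: a_k = 0, -4, 0, 8/3, 0, -8/15, 0, 16/315, 0, -8/2835, …
g: a_k = 0, -2, 0, 2/3, 0, -2/5, 0, 2/7, 0, -2/9, …
h₀=f·g: eliminate ⇒ L₀, order ≤ 2·2.
L = (160 + 464·x^2 + 464·x^4 + 256·x^6 + 64·x^8) + (96·x + 224·x^3 + 192·x^5 + 64·x^7)·Dx + (60 + 188·x^2 + 216·x^4 + 128·x^6 + 32·x^8)·Dx^2 + (24·x + 56·x^3 + 48·x^5 + 16·x^7)·Dx^3 + (5 + 18·x^2 + 25·x^4 + 16·x^6 + 4·x^8)·Dx^4  (order 4).
h: a_k = 0, 0, 8, 0, -8, 0, 40/9, 0, -8/3, 0, …
ICs: h(0) = 0, h′(0) = 0, h′′(0) = 16, h′′′(0) = 0.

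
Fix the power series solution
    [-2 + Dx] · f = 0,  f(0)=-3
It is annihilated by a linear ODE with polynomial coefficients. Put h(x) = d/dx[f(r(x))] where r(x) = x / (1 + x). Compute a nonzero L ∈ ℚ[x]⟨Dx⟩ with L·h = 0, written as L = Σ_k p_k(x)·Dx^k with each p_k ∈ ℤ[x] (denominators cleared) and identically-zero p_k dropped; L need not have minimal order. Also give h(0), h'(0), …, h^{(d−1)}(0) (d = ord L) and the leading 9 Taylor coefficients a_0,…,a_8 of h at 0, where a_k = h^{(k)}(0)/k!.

f: a_k = -3, -6, -6, -4, -2, -4/5, -4/15, -8/105, -2/105, …
h₀=f(r): pull back L_f along r ⇒ L₀.
h₀' ⇒ L via d/dx closure of L₀.
L = -2·x + (-1 - 2·x - x^2)·Dx  (order 1).
h: a_k = -6, 0, 6, -8, 6, -8/5, -10/3, 256/35, -142/15, …
ICs: h(0) = -6.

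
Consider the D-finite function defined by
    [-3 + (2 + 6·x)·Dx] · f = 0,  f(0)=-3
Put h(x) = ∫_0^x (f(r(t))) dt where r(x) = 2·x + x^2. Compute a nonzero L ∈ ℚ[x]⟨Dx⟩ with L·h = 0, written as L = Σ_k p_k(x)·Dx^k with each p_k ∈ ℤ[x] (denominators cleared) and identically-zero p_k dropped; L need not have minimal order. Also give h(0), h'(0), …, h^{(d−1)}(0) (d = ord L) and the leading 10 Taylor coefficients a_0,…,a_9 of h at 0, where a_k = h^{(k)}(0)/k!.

L = (-3 - 3·x)·Dx + (1 + 6·x + 3·x^2)·Dx^2  (order 2).
h: a_k = 0, -3, -9/2, 3, -27/4, 189/10, -243/4, 2997/14, -12879/16, 25407/8, …
ICs: h(0) = 0, h′(0) = -3.

f: a_k = -3, -9/2, 27/8, -81/16, 1215/128, -5103/256, 45927/1024, -216513/2048, 8444007/32768, -42220035/65536, …
h₀=f(r): pull back L_f along r ⇒ L₀.
Integrate: L := L₀·Dx.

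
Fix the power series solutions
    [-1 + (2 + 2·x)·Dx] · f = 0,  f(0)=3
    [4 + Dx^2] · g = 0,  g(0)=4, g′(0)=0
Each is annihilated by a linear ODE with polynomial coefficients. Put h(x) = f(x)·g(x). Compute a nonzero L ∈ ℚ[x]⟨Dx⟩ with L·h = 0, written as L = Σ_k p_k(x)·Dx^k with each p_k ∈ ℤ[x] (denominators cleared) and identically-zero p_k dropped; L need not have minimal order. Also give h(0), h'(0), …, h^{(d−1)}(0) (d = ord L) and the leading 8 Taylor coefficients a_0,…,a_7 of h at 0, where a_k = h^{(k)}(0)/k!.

f: a_k = 3, 3/2, -3/8, 3/16, -15/128, 21/256, -63/1024, 99/2048, …
g: a_k = 4, 0, -8, 0, 8/3, 0, -16/45, 0, …
Sym-product of L_f,L_g gives L₀ (≤ ord 2).
L = (19 + 32·x + 16·x^2) + (-4 - 4·x)·Dx + (4 + 8·x + 4·x^2)·Dx^2  (order 2).
h: a_k = 12, 6, -51/2, -45/4, 337/32, 181/64, -5281/3840, -3811/7680, …
ICs: h(0) = 12, h′(0) = 6.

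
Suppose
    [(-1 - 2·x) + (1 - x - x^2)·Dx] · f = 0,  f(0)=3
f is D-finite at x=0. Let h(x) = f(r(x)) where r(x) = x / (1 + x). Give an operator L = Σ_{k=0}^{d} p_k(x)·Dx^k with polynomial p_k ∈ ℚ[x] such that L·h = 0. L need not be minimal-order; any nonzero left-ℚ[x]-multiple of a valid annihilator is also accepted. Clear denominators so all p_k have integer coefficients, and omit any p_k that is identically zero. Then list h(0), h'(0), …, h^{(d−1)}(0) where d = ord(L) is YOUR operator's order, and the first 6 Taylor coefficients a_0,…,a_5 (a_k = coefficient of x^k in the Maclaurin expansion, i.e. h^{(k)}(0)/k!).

L = (1 + 3·x) + (-1 - 2·x + x^3)·Dx  (order 1).
h: a_k = 3, 3, 3, 0, 3, -3, …
ICs: h(0) = 3.

f: a_k = 3, 3, 6, 9, 15, 24, …
h₀=f(r): pull back L_f along r ⇒ L₀.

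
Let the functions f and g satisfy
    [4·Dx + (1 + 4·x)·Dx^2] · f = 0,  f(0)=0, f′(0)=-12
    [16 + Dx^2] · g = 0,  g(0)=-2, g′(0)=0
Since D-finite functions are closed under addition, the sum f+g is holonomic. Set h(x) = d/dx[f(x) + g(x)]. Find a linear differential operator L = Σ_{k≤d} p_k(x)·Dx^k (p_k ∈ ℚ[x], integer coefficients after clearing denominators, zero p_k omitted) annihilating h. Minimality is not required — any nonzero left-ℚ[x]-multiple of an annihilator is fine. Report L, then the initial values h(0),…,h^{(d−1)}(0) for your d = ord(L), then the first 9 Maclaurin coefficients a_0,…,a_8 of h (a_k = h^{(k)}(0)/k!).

f: a_k = 0, -12, 24, -64, 192, -3072/5, 2048, -49152/7, 24576, …
g: a_k = -2, 0, 16, 0, -64/3, 0, 512/45, 0, -1024/315, …
f+g: L₀ = lclm(L_f,L_g), ord ≤ 2+2.
h=h₀': d/dx-closure on L₀ ⇒ L.
L = (448 + 512·x + 1024·x^2) + (48 + 320·x + 768·x^2 + 1024·x^3)·Dx + (28 + 32·x + 64·x^2)·Dx^2 + (3 + 20·x + 48·x^2 + 64·x^3)·Dx^3  (order 3).
h: a_k = -12, 80, -192, 2048/3, -3072, 185344/15, -49152, 61923328/315, -786432, …
ICs: h(0) = -12, h′(0) = 80, h′′(0) = -384.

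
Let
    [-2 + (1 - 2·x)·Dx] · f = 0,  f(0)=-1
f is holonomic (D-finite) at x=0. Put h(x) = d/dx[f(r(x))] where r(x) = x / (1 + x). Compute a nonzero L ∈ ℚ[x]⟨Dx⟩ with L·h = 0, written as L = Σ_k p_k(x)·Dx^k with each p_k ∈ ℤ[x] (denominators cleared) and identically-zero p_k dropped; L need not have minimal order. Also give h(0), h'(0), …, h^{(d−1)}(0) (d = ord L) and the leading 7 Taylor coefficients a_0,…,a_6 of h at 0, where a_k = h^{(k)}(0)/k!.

f: a_k = -1, -2, -4, -8, -16, -32, -64, …
Substitute x→r, Dx→(1/r')Dx; clear ⇒ L₀.
Differentiate: ansatz ord ≤ ord L₀ ⇒ L.
L = 2 + (-1 + x)·Dx  (order 1).
h: a_k = -2, -4, -6, -8, -10, -12, -14, …
ICs: h(0) = -2.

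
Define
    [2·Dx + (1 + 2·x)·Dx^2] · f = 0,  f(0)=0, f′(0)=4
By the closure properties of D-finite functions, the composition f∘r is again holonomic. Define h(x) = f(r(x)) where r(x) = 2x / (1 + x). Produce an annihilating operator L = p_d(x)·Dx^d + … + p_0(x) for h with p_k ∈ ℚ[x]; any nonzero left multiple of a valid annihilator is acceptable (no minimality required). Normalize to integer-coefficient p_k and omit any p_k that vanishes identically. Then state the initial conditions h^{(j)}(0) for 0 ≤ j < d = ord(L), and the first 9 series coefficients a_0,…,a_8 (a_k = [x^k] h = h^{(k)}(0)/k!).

L = (6 + 10·x)·Dx + (1 + 6·x + 5·x^2)·Dx^2  (order 2).
h: a_k = 0, 8, -24, 248/3, -312, 6248/5, -5208, 156248/7, -97656, …
ICs: h(0) = 0, h′(0) = 8.

f: a_k = 0, 4, -4, 16/3, -8, 64/5, -64/3, 256/7, -64, …
h₀=f(r): pull back L_f along r ⇒ L₀.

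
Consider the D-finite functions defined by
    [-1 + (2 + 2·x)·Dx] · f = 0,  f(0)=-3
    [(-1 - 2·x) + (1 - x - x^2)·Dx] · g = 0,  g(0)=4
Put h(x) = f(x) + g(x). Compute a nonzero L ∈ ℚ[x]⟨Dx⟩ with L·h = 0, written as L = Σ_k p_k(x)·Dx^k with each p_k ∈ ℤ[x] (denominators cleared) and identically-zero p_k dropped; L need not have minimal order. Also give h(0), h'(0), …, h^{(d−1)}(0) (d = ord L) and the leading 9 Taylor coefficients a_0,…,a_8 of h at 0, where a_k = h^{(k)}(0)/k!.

L = (9 + 21·x + 21·x^2 + 10·x^3) + (-17 - 54·x - 87·x^2 - 74·x^3 - 25·x^4)·Dx + (2 + 14·x + 6·x^2 - 30·x^3 - 34·x^4 - 10·x^5)·Dx^2  (order 2).
h: a_k = 1, 5/2, 67/8, 189/16, 2575/128, 8171/256, 53311/1024, 171933/2048, 4457735/32768, …
ICs: h(0) = 1, h′(0) = 5/2.

f: a_k = -3, -3/2, 3/8, -3/16, 15/128, -21/256, 63/1024, -99/2048, 1287/32768, …
g: a_k = 4, 4, 8, 12, 20, 32, 52, 84, 136, …
L₀ := lclm(L_f,L_g); ord L₀ ≤ 1+1.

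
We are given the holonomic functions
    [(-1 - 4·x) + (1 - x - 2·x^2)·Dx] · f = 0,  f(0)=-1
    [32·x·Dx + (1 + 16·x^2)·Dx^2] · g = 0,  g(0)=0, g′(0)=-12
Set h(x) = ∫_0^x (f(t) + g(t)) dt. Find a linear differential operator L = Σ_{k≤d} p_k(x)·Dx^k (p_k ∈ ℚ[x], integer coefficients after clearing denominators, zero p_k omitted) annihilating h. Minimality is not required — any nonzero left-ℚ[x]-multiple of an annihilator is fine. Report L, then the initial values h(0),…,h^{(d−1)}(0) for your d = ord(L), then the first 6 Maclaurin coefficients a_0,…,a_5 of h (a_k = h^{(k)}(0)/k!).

f: a_k = -1, -1, -3, -5, -11, -21, …
g: a_k = 0, -12, 0, 64, 0, -3072/5, …
h₀=f+g: left-lcm gives L₀, ord ≤ 3.
∫: right-multiply L₀ by Dx.
L = (-96 + 384·x + 6912·x^2 + 15360·x^3 + 40704·x^4 + 12288·x^6)·Dx^2 + (31 + 104·x - 392·x^2 + 736·x^3 + 14912·x^4 + 27904·x^5 + 3072·x^6 + 12288·x^7)·Dx^3 + (-3 - 19·x - 128·x^2 - 152·x^3 - 1128·x^4 + 2496·x^5 + 2560·x^6 + 1024·x^7 + 2048·x^8)·Dx^4  (order 4).
h: a_k = 0, -1, -13/2, -1, 59/4, -11/5, …
ICs: h(0) = 0, h′(0) = -1, h′′(0) = -13, h′′′(0) = -6.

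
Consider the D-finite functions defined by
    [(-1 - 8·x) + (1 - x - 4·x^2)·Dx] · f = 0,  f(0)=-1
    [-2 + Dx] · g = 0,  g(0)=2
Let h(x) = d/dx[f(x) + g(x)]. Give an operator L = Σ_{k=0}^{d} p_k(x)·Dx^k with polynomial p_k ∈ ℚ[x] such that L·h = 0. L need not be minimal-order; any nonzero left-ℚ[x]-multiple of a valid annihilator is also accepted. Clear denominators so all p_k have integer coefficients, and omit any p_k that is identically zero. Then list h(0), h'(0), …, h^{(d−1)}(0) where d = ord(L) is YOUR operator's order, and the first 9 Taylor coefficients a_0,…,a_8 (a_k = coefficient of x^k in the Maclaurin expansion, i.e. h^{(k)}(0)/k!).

L = (34 + 452·x + 512·x^2 + 1920·x^3 + 768·x^4) + (-25 - 228·x - 334·x^2 - 864·x^3 + 160·x^4 + 256·x^5)·Dx + (4 + x + 39·x^2 - 48·x^3 - 272·x^4 - 128·x^5)·Dx^2  (order 2).
h: a_k = 3, -2, -19, -332/3, -967/3, -16274/15, -138899/45, -2935768/315, -8303707/315, …
ICs: h(0) = 3, h′(0) = -2.

f: a_k = -1, -1, -5, -9, -29, -65, -181, -441, -1165, …
g: a_k = 2, 4, 4, 8/3, 4/3, 8/15, 8/45, 16/315, 4/315, …
Sum ⇒ L₀ = lclm(L_f,L_g) in ℚ(x)⟨Dx⟩.
Differentiate: ansatz ord ≤ ord L₀ ⇒ L.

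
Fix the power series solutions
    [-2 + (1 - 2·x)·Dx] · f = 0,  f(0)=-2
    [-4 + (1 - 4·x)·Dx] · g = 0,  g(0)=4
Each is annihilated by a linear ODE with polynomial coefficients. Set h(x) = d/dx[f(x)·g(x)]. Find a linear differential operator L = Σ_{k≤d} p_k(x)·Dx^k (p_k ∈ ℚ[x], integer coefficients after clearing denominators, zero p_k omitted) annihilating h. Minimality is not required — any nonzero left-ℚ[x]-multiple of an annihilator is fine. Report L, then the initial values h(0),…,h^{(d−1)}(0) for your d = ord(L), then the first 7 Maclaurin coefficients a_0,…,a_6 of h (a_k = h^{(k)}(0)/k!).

L = (28 - 144·x + 192·x^2) + (-3 + 26·x - 72·x^2 + 64·x^3)·Dx  (order 1).
h: a_k = -48, -448, -2880, -15872, -80640, -390144, -1827840, …
ICs: h(0) = -48.

f: a_k = -2, -4, -8, -16, -32, -64, -128, …
g: a_k = 4, 16, 64, 256, 1024, 4096, 16384, …
f·g: L₀ = L_f ⊗_s L_g, ord ≤ 1·1.
Differentiate: ansatz ord ≤ ord L₀ ⇒ L.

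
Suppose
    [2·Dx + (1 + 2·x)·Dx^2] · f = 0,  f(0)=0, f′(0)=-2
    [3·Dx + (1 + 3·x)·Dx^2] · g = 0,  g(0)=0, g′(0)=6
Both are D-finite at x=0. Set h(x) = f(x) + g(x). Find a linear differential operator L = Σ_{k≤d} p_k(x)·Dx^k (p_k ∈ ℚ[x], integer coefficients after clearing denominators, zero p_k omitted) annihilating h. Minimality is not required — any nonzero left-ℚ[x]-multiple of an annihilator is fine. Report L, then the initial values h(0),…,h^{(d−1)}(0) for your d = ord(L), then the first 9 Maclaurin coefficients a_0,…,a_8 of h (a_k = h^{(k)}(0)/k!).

L = 12·Dx + (10 + 24·x)·Dx^2 + (1 + 5·x + 6·x^2)·Dx^3  (order 3).
h: a_k = 0, 4, -7, 46/3, -73/2, 454/5, -697/3, 4246/7, -6433/4, …
ICs: h(0) = 0, h′(0) = 4, h′′(0) = -14.

f: a_k = 0, -2, 2, -8/3, 4, -32/5, 32/3, -128/7, 32, …
g: a_k = 0, 6, -9, 18, -81/2, 486/5, -243, 4374/7, -6561/4, …
f+g: L₀ = lclm(L_f,L_g), ord ≤ 2+2.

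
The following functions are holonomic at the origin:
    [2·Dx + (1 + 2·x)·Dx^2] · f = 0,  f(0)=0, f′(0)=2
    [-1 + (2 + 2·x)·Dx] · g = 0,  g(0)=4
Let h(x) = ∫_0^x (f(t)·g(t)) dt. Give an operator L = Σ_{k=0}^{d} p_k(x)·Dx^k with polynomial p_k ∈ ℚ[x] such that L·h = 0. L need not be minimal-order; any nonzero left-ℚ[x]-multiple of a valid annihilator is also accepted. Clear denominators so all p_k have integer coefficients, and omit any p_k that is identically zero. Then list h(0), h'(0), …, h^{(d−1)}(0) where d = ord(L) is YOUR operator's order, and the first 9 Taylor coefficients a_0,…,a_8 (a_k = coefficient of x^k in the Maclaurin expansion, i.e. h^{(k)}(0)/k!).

L = (-1 + 2·x)·Dx + (4 + 4·x)·Dx^2 + (4 + 16·x + 20·x^2 + 8·x^3)·Dx^3  (order 3).
h: a_k = 0, 0, 4, -4/3, 17/12, -11/6, 3709/1440, -4267/1120, 209709/35840, …
ICs: h(0) = 0, h′(0) = 0, h′′(0) = 8.

f: a_k = 0, 2, -2, 8/3, -4, 32/5, -32/3, 128/7, -32, …
g: a_k = 4, 2, -1/2, 1/4, -5/32, 7/64, -21/256, 33/512, -429/8192, …
Product ⇒ symmetric product L₀, ord ≤ 2.
h=∫h₀ ⇒ L = L₀·Dx.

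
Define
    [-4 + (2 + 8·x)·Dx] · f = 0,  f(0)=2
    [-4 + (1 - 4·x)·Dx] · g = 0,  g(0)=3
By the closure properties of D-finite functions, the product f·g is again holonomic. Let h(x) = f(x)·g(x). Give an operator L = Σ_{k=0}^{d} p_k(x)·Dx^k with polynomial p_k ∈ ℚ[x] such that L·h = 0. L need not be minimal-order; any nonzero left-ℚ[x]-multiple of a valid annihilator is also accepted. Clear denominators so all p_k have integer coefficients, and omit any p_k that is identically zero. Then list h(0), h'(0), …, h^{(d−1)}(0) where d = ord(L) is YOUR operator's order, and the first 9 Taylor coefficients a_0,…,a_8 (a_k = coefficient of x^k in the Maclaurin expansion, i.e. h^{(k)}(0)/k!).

L = (6 + 8·x) + (-1 + 16·x^2)·Dx  (order 1).
h: a_k = 6, 36, 132, 552, 2148, 8760, 34536, 139728, 553764, …
ICs: h(0) = 6.

f: a_k = 2, 4, -4, 8, -20, 56, -168, 528, -1716, …
g: a_k = 3, 12, 48, 192, 768, 3072, 12288, 49152, 196608, …
L₀ := L_f ⊗_s L_g (sym. prod.), ord ≤ 1.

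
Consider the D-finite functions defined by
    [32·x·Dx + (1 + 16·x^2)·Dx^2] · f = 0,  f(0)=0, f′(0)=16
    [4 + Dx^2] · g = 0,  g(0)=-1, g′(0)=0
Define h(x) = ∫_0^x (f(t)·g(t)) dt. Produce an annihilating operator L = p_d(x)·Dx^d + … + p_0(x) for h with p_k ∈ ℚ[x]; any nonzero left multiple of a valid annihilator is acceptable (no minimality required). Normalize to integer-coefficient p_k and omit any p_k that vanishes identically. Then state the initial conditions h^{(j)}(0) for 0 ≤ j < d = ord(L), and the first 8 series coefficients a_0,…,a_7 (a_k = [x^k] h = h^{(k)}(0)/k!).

f: a_k = 0, 16, 0, -256/3, 0, 4096/5, 0, -65536/7, …
g: a_k = -1, 0, 2, 0, -2/3, 0, 4/45, 0, …
f·g: L₀ = L_f ⊗_s L_g, ord ≤ 2·2.
h=∫h₀ ⇒ L = L₀·Dx.
L = (1360 + 60416·x^2 + 106496·x^4 + 262144·x^6 + 1048576·x^8)·Dx + (2304·x + 45056·x^3 + 196608·x^5 + 1048576·x^7)·Dx^2 + (360 + 15872·x^2 + 36864·x^4 + 131072·x^6 + 524288·x^8)·Dx^3 + (576·x + 11264·x^3 + 49152·x^5 + 262144·x^7)·Dx^4 + (5 + 192·x^2 + 2560·x^4 + 16384·x^6 + 65536·x^8)·Dx^5  (order 5).
h: a_k = 0, 0, -8, 0, 88/3, 0, -7504/45, 0, …
ICs: h(0) = 0, h′(0) = 0, h′′(0) = -16, h′′′(0) = 0, h′′′′(0) = 704.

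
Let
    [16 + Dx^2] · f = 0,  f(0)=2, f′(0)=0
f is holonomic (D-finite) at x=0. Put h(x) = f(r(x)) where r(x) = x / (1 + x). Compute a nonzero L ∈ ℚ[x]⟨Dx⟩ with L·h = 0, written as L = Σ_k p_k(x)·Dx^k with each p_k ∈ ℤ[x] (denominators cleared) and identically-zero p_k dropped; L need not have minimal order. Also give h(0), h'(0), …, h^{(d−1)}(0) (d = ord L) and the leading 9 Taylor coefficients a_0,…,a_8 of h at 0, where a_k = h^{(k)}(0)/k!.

L = 16 + (2 + 6·x + 6·x^2 + 2·x^3)·Dx + (1 + 4·x + 6·x^2 + 4·x^3 + x^4)·Dx^2  (order 2).
h: a_k = 2, 0, -16, 32, -80/3, -64/3, 5488/45, -1312/5, 25136/63, …
ICs: h(0) = 2, h′(0) = 0.

f: a_k = 2, 0, -16, 0, 64/3, 0, -512/45, 0, 1024/315, …
L₀ from L_f via x↦r, Dx↦r'^{-1}Dx.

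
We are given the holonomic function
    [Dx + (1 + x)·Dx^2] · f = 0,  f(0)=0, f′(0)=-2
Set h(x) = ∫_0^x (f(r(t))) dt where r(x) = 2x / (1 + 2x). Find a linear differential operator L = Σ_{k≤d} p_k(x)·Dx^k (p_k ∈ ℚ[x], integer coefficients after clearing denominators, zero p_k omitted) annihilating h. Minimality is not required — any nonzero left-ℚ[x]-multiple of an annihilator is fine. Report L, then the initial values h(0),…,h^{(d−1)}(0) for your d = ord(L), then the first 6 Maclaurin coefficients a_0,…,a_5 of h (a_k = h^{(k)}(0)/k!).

f: a_k = 0, -2, 1, -2/3, 1/2, -2/5, …
h₀=f(r): pull back L_f along r ⇒ L₀.
h=∫h₀ ⇒ L = L₀·Dx.
L = (6 + 16·x)·Dx^2 + (1 + 6·x + 8·x^2)·Dx^3  (order 3).
h: a_k = 0, 0, -2, 4, -28/3, 24, …
ICs: h(0) = 0, h′(0) = 0, h′′(0) = -4.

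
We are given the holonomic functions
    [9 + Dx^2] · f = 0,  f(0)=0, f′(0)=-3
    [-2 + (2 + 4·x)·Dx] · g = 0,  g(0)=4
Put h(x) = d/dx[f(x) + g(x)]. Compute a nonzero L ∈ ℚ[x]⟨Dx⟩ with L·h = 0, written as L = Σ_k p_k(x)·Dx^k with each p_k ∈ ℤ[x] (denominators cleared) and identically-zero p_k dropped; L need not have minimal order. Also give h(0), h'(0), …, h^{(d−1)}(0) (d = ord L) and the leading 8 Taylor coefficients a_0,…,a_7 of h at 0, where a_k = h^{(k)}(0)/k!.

L = (-18 - 27·x - 27·x^2) + (-9 - 45·x - 81·x^2 - 54·x^3)·Dx + (-2 - 3·x - 3·x^2)·Dx^2 + (-1 - 5·x - 9·x^2 - 6·x^3)·Dx^3  (order 3).
h: a_k = 1, -4, 39/2, -10, 59/8, -63/2, 4863/80, -429/4, …
ICs: h(0) = 1, h′(0) = -4, h′′(0) = 39.

f: a_k = 0, -3, 0, 9/2, 0, -81/40, 0, 243/560, …
g: a_k = 4, 4, -2, 2, -5/2, 7/2, -21/4, 33/4, …
h₀=f+g: left-lcm gives L₀, ord ≤ 3.
Differentiate: ansatz ord ≤ ord L₀ ⇒ L.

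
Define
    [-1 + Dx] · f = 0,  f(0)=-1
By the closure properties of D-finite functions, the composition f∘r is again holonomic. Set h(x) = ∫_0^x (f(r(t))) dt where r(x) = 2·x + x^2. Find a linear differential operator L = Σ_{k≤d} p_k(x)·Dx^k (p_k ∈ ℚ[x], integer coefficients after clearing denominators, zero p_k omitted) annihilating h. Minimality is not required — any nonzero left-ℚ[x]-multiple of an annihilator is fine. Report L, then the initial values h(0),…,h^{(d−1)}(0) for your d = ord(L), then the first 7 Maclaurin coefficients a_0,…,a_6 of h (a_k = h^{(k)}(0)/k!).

L = (-2 - 2·x)·Dx + Dx^2  (order 2).
h: a_k = 0, -1, -1, -1, -5/6, -19/30, -13/30, …
ICs: h(0) = 0, h′(0) = -1.

f: a_k = -1, -1, -1/2, -1/6, -1/24, -1/120, -1/720, …
Change of var in L_f (x↦r) gives L₀.
h=∫h₀ ⇒ L = L₀·Dx.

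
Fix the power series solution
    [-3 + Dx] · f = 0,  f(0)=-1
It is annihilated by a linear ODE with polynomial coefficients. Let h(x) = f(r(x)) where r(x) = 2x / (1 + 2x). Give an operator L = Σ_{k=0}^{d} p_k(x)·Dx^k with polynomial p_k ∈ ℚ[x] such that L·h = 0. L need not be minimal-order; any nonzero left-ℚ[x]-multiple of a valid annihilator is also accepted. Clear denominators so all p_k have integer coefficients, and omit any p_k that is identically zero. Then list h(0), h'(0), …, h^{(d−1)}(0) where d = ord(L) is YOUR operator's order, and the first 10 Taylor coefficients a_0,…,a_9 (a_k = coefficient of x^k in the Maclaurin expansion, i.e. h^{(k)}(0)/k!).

f: a_k = -1, -3, -9/2, -9/2, -27/8, -81/40, -81/80, -243/560, -729/4480, -243/4480, …
Change of var in L_f (x↦r) gives L₀.
L = -6 + (1 + 4·x + 4·x^2)·Dx  (order 1).
h: a_k = -1, -6, -6, 12, -6, -84/5, 276/5, -3288/35, 3246/35, 852/35, …
ICs: h(0) = -1.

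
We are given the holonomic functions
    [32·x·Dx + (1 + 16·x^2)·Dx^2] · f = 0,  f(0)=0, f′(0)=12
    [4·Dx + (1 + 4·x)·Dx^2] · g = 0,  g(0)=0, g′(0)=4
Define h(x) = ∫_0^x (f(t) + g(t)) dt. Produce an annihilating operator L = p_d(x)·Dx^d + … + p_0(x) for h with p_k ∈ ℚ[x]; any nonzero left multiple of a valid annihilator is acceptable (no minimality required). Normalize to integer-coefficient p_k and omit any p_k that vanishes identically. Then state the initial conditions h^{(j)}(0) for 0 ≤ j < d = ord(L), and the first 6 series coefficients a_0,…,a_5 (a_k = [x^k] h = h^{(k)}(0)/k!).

f: a_k = 0, 12, 0, -64, 0, 3072/5, …
g: a_k = 0, 4, -8, 64/3, -64, 1024/5, …
h₀=f+g: left-lcm gives L₀, ord ≤ 4.
Integrate: L := L₀·Dx.
L = (-32 - 384·x + 1536·x^2 + 2048·x^3)·Dx^2 + (-16 - 64·x + 3072·x^3 + 4096·x^4)·Dx^3 + (-1 + 4·x + 32·x^2 + 128·x^3 + 768·x^4 + 1024·x^5)·Dx^4  (order 4).
h: a_k = 0, 0, 8, -8/3, -32/3, -64/5, …
ICs: h(0) = 0, h′(0) = 0, h′′(0) = 16, h′′′(0) = -16.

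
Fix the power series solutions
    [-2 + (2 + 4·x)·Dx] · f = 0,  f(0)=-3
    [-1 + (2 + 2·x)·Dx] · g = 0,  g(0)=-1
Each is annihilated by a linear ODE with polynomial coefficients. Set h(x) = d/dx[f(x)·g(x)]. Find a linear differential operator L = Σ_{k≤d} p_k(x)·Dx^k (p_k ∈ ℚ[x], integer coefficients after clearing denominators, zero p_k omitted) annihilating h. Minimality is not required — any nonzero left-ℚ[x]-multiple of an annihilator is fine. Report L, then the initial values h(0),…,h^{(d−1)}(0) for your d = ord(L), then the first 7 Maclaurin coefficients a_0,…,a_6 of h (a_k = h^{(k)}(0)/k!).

L = -1 + (-6 - 26·x - 36·x^2 - 16·x^3)·Dx  (order 1).
h: a_k = 9/2, -3/4, 27/16, -111/32, 1755/256, -6813/512, 52479/2048, …
ICs: h(0) = 9/2.

f: a_k = -3, -3, 3/2, -3/2, 15/8, -21/8, 63/16, …
g: a_k = -1, -1/2, 1/8, -1/16, 5/128, -7/256, 21/1024, …
f·g: L₀ = L_f ⊗_s L_g, ord ≤ 1·1.
h=h₀': d/dx-closure on L₀ ⇒ L.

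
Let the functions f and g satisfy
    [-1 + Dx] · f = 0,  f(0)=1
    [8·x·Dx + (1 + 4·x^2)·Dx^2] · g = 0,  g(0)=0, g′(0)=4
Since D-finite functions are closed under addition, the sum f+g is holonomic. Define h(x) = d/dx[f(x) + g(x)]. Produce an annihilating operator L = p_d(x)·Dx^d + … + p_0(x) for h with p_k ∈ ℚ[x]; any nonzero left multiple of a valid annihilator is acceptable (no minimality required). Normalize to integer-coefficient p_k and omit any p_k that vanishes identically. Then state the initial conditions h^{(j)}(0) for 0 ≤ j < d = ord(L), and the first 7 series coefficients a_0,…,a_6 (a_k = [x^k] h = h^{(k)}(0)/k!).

f: a_k = 1, 1, 1/2, 1/6, 1/24, 1/120, 1/720, …
g: a_k = 0, 4, 0, -16/3, 0, 64/5, 0, …
f+g: L₀ = lclm(L_f,L_g), ord ≤ 1+2.
Derive L from L₀ (diff closure).
L = (8 - 8·x - 96·x^2 - 32·x^3) + (-9 + 88·x^2 - 16·x^4)·Dx + (1 + 8·x + 8·x^2 + 32·x^3 + 16·x^4)·Dx^2  (order 2).
h: a_k = 5, 1, -31/2, 1/6, 1537/24, 1/120, -184319/720, …
ICs: h(0) = 5, h′(0) = 1.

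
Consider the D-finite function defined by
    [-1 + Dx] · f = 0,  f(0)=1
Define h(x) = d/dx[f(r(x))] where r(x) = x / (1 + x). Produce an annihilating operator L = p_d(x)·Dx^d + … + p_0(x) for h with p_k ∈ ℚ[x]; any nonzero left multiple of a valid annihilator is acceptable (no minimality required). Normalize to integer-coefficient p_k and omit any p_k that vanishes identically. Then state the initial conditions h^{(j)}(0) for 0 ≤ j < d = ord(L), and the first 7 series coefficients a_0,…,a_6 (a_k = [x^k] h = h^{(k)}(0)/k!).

f: a_k = 1, 1, 1/2, 1/6, 1/24, 1/120, 1/720, …
f∘r: x↦r, Dx↦Dx/r' in L_f ⇒ L₀.
Differentiate: ansatz ord ≤ ord L₀ ⇒ L.
L = (-1 - 2·x) + (-1 - 2·x - x^2)·Dx  (order 1).
h: a_k = 1, -1, 1/2, 1/6, -19/24, 151/120, -1091/720, …
ICs: h(0) = 1.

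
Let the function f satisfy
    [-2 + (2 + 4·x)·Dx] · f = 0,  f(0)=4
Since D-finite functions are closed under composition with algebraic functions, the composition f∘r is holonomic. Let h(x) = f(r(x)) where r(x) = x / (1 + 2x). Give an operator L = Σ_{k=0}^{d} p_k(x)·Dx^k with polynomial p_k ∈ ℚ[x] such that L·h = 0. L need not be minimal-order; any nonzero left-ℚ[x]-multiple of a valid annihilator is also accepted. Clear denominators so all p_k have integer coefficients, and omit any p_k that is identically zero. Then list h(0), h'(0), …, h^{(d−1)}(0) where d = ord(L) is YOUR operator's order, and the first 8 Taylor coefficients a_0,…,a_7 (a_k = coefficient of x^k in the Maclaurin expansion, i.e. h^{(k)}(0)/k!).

L = -1 + (1 + 6·x + 8·x^2)·Dx  (order 1).
h: a_k = 4, 4, -10, 26, -141/2, 399/2, -2353/4, 7205/4, …
ICs: h(0) = 4.

f: a_k = 4, 4, -2, 2, -5/2, 7/2, -21/4, 33/4, …
Substitute x→r, Dx→(1/r')Dx; clear ⇒ L₀.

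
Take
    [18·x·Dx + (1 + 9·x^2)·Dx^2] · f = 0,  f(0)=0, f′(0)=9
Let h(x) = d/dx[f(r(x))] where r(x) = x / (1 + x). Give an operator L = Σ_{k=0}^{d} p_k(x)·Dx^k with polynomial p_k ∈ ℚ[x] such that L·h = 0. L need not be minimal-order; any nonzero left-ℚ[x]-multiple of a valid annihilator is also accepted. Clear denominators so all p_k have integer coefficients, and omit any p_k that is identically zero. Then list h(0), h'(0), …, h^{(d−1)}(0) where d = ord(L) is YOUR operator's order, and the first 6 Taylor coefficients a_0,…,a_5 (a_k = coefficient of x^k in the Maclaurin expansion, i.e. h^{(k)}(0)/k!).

f: a_k = 0, 9, 0, -27, 0, 729/5, …
h₀=f(r): pull back L_f along r ⇒ L₀.
Differentiate: ansatz ord ≤ ord L₀ ⇒ L.
L = (2 + 20·x) + (1 + 2·x + 10·x^2)·Dx  (order 1).
h: a_k = 9, -18, -54, 288, -36, -2808, …
ICs: h(0) = 9.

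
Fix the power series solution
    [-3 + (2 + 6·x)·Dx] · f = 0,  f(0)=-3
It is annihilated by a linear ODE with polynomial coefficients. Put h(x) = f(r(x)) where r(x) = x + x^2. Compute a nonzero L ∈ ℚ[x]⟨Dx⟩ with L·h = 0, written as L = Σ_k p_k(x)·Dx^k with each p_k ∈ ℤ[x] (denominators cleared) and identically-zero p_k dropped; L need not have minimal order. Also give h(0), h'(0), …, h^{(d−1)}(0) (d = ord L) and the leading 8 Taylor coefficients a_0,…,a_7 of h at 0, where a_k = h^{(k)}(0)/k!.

L = (-3 - 6·x) + (2 + 6·x + 6·x^2)·Dx  (order 1).
h: a_k = -3, -9/2, -9/8, 27/16, -297/128, 729/256, -2997/1024, 4131/2048, …
ICs: h(0) = -3.

f: a_k = -3, -9/2, 27/8, -81/16, 1215/128, -5103/256, 45927/1024, -216513/2048, …
h₀=f(r): pull back L_f along r ⇒ L₀.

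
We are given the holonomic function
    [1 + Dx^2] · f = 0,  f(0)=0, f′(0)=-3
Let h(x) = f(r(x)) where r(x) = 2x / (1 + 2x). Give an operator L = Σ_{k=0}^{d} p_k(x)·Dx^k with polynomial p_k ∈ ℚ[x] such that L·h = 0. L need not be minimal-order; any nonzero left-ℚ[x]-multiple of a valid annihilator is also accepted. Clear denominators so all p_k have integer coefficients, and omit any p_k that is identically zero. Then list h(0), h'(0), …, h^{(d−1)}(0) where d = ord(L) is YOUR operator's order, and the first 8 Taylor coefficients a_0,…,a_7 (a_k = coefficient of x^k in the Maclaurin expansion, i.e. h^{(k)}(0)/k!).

L = 4 + (4 + 24·x + 48·x^2 + 32·x^3)·Dx + (1 + 8·x + 24·x^2 + 32·x^3 + 16·x^4)·Dx^2  (order 2).
h: a_k = 0, -6, 12, -20, 24, -4/5, -120, 55448/105, …
ICs: h(0) = 0, h′(0) = -6.

f: a_k = 0, -3, 0, 1/2, 0, -1/40, 0, 1/1680, …
f∘r: x↦r, Dx↦Dx/r' in L_f ⇒ L₀.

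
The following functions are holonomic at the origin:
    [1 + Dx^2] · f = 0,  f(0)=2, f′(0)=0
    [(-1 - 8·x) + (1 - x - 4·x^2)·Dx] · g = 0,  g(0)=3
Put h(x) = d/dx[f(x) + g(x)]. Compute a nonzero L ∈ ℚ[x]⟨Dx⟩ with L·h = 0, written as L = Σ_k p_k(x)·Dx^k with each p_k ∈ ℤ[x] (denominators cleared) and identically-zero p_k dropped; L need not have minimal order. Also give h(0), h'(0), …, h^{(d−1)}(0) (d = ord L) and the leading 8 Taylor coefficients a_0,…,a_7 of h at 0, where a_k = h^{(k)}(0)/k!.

L = (706 + 4324·x + 19178·x^2 + 15080·x^3 + 30400·x^4 + 1152·x^5 + 1536·x^6) + (-55 - 431·x + 153·x^2 + 1009·x^3 + 3620·x^4 + 5904·x^5 + 448·x^6 + 512·x^7)·Dx + (706 + 4324·x + 19178·x^2 + 15080·x^3 + 30400·x^4 + 1152·x^5 + 1536·x^6)·Dx^2 + (-55 - 431·x + 153·x^2 + 1009·x^3 + 3620·x^4 + 5904·x^5 + 448·x^6 + 512·x^7)·Dx^3  (order 3).
h: a_k = 3, 28, 81, 1045/3, 975, 195479/60, 9261, 70459201/2520, …
ICs: h(0) = 3, h′(0) = 28, h′′(0) = 162.

f: a_k = 2, 0, -1, 0, 1/12, 0, -1/360, 0, …
g: a_k = 3, 3, 15, 27, 87, 195, 543, 1323, …
f+g: L₀ = lclm(L_f,L_g), ord ≤ 2+1.
h=h₀': d/dx-closure on L₀ ⇒ L.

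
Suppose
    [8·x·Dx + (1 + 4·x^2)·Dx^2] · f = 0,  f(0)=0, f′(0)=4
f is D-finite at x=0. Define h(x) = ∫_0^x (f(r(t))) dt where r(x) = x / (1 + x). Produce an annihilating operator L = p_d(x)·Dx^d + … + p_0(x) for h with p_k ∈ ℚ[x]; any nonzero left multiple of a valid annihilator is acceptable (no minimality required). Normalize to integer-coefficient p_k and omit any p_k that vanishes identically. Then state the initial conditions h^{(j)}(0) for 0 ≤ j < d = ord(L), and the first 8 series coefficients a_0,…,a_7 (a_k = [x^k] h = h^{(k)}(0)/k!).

L = (2 + 10·x)·Dx^2 + (1 + 2·x + 5·x^2)·Dx^3  (order 3).
h: a_k = 0, 0, 2, -4/3, -1/3, 12/5, -38/15, -44/21, …
ICs: h(0) = 0, h′(0) = 0, h′′(0) = 4.

f: a_k = 0, 4, 0, -16/3, 0, 64/5, 0, -256/7, …
Change of var in L_f (x↦r) gives L₀.
h=∫h₀ ⇒ L = L₀·Dx.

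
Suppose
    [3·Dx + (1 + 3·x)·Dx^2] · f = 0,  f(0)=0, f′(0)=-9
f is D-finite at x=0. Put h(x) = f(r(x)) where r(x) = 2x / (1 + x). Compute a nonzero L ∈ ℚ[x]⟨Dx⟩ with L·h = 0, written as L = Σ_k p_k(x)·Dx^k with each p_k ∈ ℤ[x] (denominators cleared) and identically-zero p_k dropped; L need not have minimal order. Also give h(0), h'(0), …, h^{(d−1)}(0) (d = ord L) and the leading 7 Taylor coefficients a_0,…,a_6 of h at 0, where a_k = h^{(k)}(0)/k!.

f: a_k = 0, -9, 27/2, -27, 243/4, -729/5, 729/2, …
h₀=f(r): pull back L_f along r ⇒ L₀.
L = (8 + 14·x)·Dx + (1 + 8·x + 7·x^2)·Dx^2  (order 2).
h: a_k = 0, -18, 72, -342, 1800, -50418/5, 58824, …
ICs: h(0) = 0, h′(0) = -18.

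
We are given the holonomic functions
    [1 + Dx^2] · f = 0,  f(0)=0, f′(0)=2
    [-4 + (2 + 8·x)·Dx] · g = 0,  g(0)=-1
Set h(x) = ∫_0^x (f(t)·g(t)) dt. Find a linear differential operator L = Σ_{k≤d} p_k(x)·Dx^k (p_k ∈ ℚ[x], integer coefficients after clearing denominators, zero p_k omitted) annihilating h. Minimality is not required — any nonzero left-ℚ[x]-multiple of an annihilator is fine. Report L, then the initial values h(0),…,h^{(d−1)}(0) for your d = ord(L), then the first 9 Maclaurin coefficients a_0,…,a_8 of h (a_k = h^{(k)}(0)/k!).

f: a_k = 0, 2, 0, -1/3, 0, 1/60, 0, -1/2520, 0, …
g: a_k = -1, -2, 2, -4, 10, -28, 84, -264, 858, …
h₀=f·g: eliminate ⇒ L₀, order ≤ 2·1.
∫: right-multiply L₀ by Dx.
L = (13 + 8·x + 16·x^2)·Dx + (-4 - 16·x)·Dx^2 + (1 + 8·x + 16·x^2)·Dx^3  (order 3).
h: a_k = 0, 0, -1, -4/3, 13/12, -22/15, 1159/360, -547/70, 83009/4032, …
ICs: h(0) = 0, h′(0) = 0, h′′(0) = -2.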